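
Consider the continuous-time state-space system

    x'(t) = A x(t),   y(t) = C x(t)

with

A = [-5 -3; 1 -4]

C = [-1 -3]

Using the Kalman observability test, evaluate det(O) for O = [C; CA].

CA = [[2, 15]]
Observability matrix O = [C; CA] = [[-1, -3], [2, 15]]
det(O) = (-1)·15 - (-3)·2 = -15 - (-6) = -9
Since det(O) ≠ 0, rank(O) = 2 and the system is completely observable.

-9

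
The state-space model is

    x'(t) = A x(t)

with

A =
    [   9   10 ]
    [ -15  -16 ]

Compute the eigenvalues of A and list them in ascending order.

-6, -1

det(sI - A) = s^2 - (tr A)s + det A, with tr A = 9 + (-16) = -7 and det A = 9·(-16) - 10·(-15) = -144 - (-150) = 6.
So p(s) = det(sI - A) = s^2 + 7s + 6.
Factor s^2 + 7s + 6: two numbers with sum -7 and product 6 are -1 and -6, so s^2 + 7s + 6 = (s + 1)(s + 6).
Hence p(s) = (s + 1) (s + 6), with roots -6, -1.
All eigenvalues have negative real part, so the system is asymptotically stable.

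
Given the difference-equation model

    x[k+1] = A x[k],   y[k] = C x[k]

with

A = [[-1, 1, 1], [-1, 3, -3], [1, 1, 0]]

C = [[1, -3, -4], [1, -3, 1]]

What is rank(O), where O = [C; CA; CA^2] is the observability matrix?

3

CA = [[-2, -12, 10], [3, -7, 10]]
CA^2 = [[24, -28, 34], [14, -8, 24]]
Observability matrix O = [C; CA; CA^2] = [[1, -3, -4], [1, -3, 1], [-2, -12, 10], [3, -7, 10], [24, -28, 34], [14, -8, 24]]
Take the 3×3 submatrix of O formed by rows 1, 2, 3: [[1, -3, -4], [1, -3, 1], [-2, -12, 10]]. Its determinant is 1·((-3)·10 - 1·(-12)) - (-3)·(1·10 - 1·(-2)) + (-4)·(1·(-12) - (-3)·(-2)) = 1·(-18) - (-3)·12 + (-4)·(-18) = 90 ≠ 0.
So rank(O) ≥ 3; since O has 3 columns, rank(O) = 3.
rank(O) = 3 = n, so the pair (A, C) is completely observable.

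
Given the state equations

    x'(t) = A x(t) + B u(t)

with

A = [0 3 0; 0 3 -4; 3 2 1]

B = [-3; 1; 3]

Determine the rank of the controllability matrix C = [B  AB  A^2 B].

3

AB = [[3], [-9], [-4]]
A^2B = [[-27], [-11], [-13]]
Controllability matrix C = [B  AB  A^2B] = [[-3, 3, -27], [1, -9, -11], [3, -4, -13]]
det(C) = (-3)·((-9)·(-13) - (-11)·(-4)) - 3·(1·(-13) - (-11)·3) + (-27)·(1·(-4) - (-9)·3) = (-3)·73 - 3·20 + (-27)·23 = -900 ≠ 0, so rank(C) = 3.
rank(C) = 3 = n, so the pair (A, B) is completely controllable.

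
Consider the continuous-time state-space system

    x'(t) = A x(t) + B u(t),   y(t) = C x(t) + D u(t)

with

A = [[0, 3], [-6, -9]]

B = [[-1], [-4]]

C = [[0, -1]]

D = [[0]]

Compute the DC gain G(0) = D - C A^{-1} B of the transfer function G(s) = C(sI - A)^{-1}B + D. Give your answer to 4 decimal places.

-0.3333

G(0) = C(-A)^{-1}B + D = -C A^{-1} B + D.
det A = 18, so A^{-1} = (1/18)·adj(A) = [[-1/2, -1/6], [1/3, 0]]
A^{-1} B = [7/6, -1/3]^T
C A^{-1} B = 1/3
G(0) = D - C A^{-1} B = 0 - (1/3) = -1/3 ≈ -0.3333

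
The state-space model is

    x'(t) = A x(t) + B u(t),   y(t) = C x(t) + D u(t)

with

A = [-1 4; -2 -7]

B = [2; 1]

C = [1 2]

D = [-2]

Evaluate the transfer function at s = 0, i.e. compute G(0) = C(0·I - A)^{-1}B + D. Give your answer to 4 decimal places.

G(0) = C(-A)^{-1}B + D = -C A^{-1} B + D.
det A = 15, so A^{-1} = (1/15)·adj(A) = [[-7/15, -4/15], [2/15, -1/15]]
A^{-1} B = [-6/5, 1/5]^T
C A^{-1} B = -4/5
G(0) = D - C A^{-1} B = -2 - (-4/5) = -6/5 ≈ -1.2000

-1.2000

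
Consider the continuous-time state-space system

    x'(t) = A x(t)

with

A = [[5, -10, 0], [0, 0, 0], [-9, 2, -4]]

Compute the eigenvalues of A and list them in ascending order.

-4, 0, 5

det(sI - A) = s^3 - (tr A)s^2 + (M11 + M22 + M33)s - det A, where Mii is the 2×2 principal minor of A obtained by deleting row i and column i.
tr A = 5 + 0 + (-4) = 1; M11 = 0·(-4) - 0·2 = 0 - 0 = 0; M22 = 5·(-4) - 0·(-9) = -20 - 0 = -20; M33 = 5·0 - (-10)·0 = 0 - 0 = 0; sum of minors = -20.
det A = 5·(0·(-4) - 0·2) - (-10)·(0·(-4) - 0·(-9)) + 0·(0·2 - 0·(-9)) = 5·0 - (-10)·0 + 0·0 = 0.
So p(s) = det(sI - A) = s^3 - s^2 - 20s.
The constant term is 0, so p(s) = s(s^2 - s - 20).
Factor s^2 - s - 20: two numbers with sum 1 and product -20 are 5 and -4, so s^2 - s - 20 = (s - 5)(s + 4).
Hence p(s) = s (s - 5) (s + 4), with roots -4, 0, 5.
At least one eigenvalue has non-negative real part, so the system is not asymptotically stable.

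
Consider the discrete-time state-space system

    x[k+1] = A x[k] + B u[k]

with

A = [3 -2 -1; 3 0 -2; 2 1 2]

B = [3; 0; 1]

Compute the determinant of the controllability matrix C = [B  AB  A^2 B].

677

AB = [[8], [7], [8]]
A^2B = [[2], [8], [39]]
Controllability matrix C = [B  AB  A^2B] = [[3, 8, 2], [0, 7, 8], [1, 8, 39]]
Expanding along the first row, det(C) = 3·(7·39 - 8·8) - 8·(0·39 - 8·1) + 2·(0·8 - 7·1) = 3·209 - 8·(-8) + 2·(-7) = 677
Since det(C) ≠ 0, rank(C) = 3 and the system is completely controllable.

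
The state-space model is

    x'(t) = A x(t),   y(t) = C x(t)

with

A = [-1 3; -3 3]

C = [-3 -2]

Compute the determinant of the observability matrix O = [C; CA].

63

CA = [[9, -15]]
Observability matrix O = [C; CA] = [[-3, -2], [9, -15]]
det(O) = (-3)·(-15) - (-2)·9 = 45 - (-18) = 63
Since det(O) ≠ 0, rank(O) = 2 and the system is completely observable.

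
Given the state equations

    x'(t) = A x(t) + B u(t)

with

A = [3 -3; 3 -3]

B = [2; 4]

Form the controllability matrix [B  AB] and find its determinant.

AB = [[-6], [-6]]
Controllability matrix C = [B  AB] = [[2, -6], [4, -6]]
det(C) = 2·(-6) - (-6)·4 = -12 - (-24) = 12
Since det(C) ≠ 0, rank(C) = 2 and the system is completely controllable.

12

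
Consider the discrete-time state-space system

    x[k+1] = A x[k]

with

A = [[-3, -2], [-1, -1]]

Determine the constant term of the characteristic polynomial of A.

1

For a 2×2 matrix, det(zI - A) = z^2 - (tr A)z + det A.
tr A = -4, det A = 1.
So p(z) = z^2 + 4z + 1.
The constant term is 1.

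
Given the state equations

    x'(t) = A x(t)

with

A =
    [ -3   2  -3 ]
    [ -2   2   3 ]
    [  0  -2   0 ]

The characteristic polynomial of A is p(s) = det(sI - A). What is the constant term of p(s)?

Expand det(sI - A) for the 3×3 matrix.
p(s) = s^3 + s^2 + 4s + 30.
(Check: constant term = det(-A) = (-1)^3 det A = 30; coefficient of s^2 = -tr A = 1.)
The constant term is 30.

30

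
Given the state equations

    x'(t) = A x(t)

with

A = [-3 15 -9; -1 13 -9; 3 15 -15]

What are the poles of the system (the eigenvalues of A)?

-6, -2, 3

det(sI - A) = s^3 - (tr A)s^2 + (M11 + M22 + M33)s - det A, where Mii is the 2×2 principal minor of A obtained by deleting row i and column i.
tr A = (-3) + 13 + (-15) = -5; M11 = 13·(-15) - (-9)·15 = -195 - (-135) = -60; M22 = (-3)·(-15) - (-9)·3 = 45 - (-27) = 72; M33 = (-3)·13 - 15·(-1) = -39 - (-15) = -24; sum of minors = -12.
det A = (-3)·(13·(-15) - (-9)·15) - 15·((-1)·(-15) - (-9)·3) + (-9)·((-1)·15 - 13·3) = (-3)·(-60) - 15·42 + (-9)·(-54) = 36.
So p(s) = det(sI - A) = s^3 + 5s^2 - 12s - 36.
Rational-root test: any integer root divides -36. Testing small divisors, s = -2 works: p(-2) = -8 + 20 + 24 + (-36) = 0, so (s + 2) is a factor.
Dividing, p(s) = (s + 2)(s^2 + 3s - 18).
Factor s^2 + 3s - 18: two numbers with sum -3 and product -18 are 3 and -6, so s^2 + 3s - 18 = (s - 3)(s + 6).
Hence p(s) = (s - 3) (s + 2) (s + 6), with roots -6, -2, 3.
At least one eigenvalue has non-negative real part, so the system is not asymptotically stable.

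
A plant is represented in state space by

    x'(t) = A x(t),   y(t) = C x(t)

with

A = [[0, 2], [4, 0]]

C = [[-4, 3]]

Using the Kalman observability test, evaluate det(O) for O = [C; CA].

CA = [[12, -8]]
Observability matrix O = [C; CA] = [[-4, 3], [12, -8]]
det(O) = (-4)·(-8) - 3·12 = 32 - 36 = -4
Since det(O) ≠ 0, rank(O) = 2 and the system is completely observable.

-4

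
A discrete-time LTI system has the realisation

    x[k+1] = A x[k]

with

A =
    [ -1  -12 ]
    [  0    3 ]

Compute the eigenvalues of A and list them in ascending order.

det(zI - A) = z^2 - (tr A)z + det A, with tr A = (-1) + 3 = 2 and det A = (-1)·3 - (-12)·0 = -3 - 0 = -3.
So p(z) = det(zI - A) = z^2 - 2z - 3.
Factor z^2 - 2z - 3: two numbers with sum 2 and product -3 are 3 and -1, so z^2 - 2z - 3 = (z - 3)(z + 1).
Hence p(z) = (z - 3) (z + 1), with roots -1, 3.

-1, 3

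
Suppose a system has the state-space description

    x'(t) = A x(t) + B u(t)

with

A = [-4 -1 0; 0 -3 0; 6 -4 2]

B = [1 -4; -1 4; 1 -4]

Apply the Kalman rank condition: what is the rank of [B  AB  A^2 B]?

AB = [[-3, 12], [3, -12], [12, -48]]
A^2B = [[9, -36], [-9, 36], [-6, 24]]
Controllability matrix C = [B  AB  A^2B] = [[1, -4, -3, 12, 9, -36], [-1, 4, 3, -12, -9, 36], [1, -4, 12, -48, -6, 24]]
The rows r1, r2, r3 of C are linearly dependent: r1 + r2 = 0 (check each entry), so rank(C) ≤ 2.
The 2×2 minor from rows 1, 3, columns 1, 3 is 1·12 - (-3)·1 = 12 - (-3) = 15 ≠ 0, so rank(C) = 2.
rank(C) = 2 < n = 3, so the pair (A, B) is not completely controllable.

2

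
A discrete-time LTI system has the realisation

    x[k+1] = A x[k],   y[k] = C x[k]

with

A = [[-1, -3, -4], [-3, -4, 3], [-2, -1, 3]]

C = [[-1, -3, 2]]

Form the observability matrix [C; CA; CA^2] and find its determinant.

530

CA = [[6, 13, 1]]
CA^2 = [[-47, -71, 18]]
Observability matrix O = [C; CA; CA^2] = [[-1, -3, 2], [6, 13, 1], [-47, -71, 18]]
Expanding along the first row, det(O) = (-1)·(13·18 - 1·(-71)) - (-3)·(6·18 - 1·(-47)) + 2·(6·(-71) - 13·(-47)) = (-1)·305 - (-3)·155 + 2·185 = 530
Since det(O) ≠ 0, rank(O) = 3 and the system is completely observable.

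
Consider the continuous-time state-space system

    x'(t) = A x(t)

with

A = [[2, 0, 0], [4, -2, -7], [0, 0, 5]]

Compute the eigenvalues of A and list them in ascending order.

det(sI - A) = s^3 - (tr A)s^2 + (M11 + M22 + M33)s - det A, where Mii is the 2×2 principal minor of A obtained by deleting row i and column i.
tr A = 2 + (-2) + 5 = 5; M11 = (-2)·5 - (-7)·0 = -10 - 0 = -10; M22 = 2·5 - 0·0 = 10 - 0 = 10; M33 = 2·(-2) - 0·4 = -4 - 0 = -4; sum of minors = -4.
det A = 2·((-2)·5 - (-7)·0) - 0·(4·5 - (-7)·0) + 0·(4·0 - (-2)·0) = 2·(-10) - 0·20 + 0·0 = -20.
So p(s) = det(sI - A) = s^3 - 5s^2 - 4s + 20.
Rational-root test: any integer root divides 20. Testing small divisors, s = -2 works: p(-2) = -8 + (-20) + 8 + 20 = 0, so (s + 2) is a factor.
Dividing, p(s) = (s + 2)(s^2 - 7s + 10).
Factor s^2 - 7s + 10: two numbers with sum 7 and product 10 are 5 and 2, so s^2 - 7s + 10 = (s - 5)(s - 2).
Hence p(s) = (s - 5) (s - 2) (s + 2), with roots -2, 2, 5.
At least one eigenvalue has non-negative real part, so the system is not asymptotically stable.

-2, 2, 5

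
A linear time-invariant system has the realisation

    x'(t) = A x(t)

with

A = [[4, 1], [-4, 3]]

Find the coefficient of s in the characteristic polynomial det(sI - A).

For a 2×2 matrix, det(sI - A) = s^2 - (tr A)s + det A.
tr A = 7, det A = 16.
So p(s) = s^2 - 7s + 16.
The coefficient of s is -7.

-7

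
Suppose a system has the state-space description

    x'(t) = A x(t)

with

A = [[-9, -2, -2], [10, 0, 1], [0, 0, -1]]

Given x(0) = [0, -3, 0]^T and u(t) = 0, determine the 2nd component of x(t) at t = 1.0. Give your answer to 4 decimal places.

det(sI - A) = s^3 - (tr A)s^2 + (M11 + M22 + M33)s - det A, where Mii is the 2×2 principal minor of A obtained by deleting row i and column i.
tr A = (-9) + 0 + (-1) = -10; M11 = 0·(-1) - 1·0 = 0 - 0 = 0; M22 = (-9)·(-1) - (-2)·0 = 9 - 0 = 9; M33 = (-9)·0 - (-2)·10 = 0 - (-20) = 20; sum of minors = 29.
det A = (-9)·(0·(-1) - 1·0) - (-2)·(10·(-1) - 1·0) + (-2)·(10·0 - 0·0) = (-9)·0 - (-2)·(-10) + (-2)·0 = -20.
So p(s) = det(sI - A) = s^3 + 10s^2 + 29s + 20.
Rational-root test: any integer root divides 20. Testing small divisors, s = -1 works: p(-1) = -1 + 10 + (-29) + 20 = 0, so (s + 1) is a factor.
Dividing, p(s) = (s + 1)(s^2 + 9s + 20).
Factor s^2 + 9s + 20: two numbers with sum -9 and product 20 are -4 and -5, so s^2 + 9s + 20 = (s + 4)(s + 5).
Hence p(s) = (s + 1) (s + 4) (s + 5), with roots -5, -4, -1.
The eigenvalues -5, -4, -1 are distinct and real, so A is diagonalisable and x(t) = e^{At} x(0) = V diag(e^{λ_i t}) V^{-1} x(0), where the columns of V are the eigenvectors.
λ = -5: A - (-5)I = [[-4, -2, -2], [10, 5, 1], [0, 0, 4]]. v must be orthogonal to every row; (row 1) × (row 2) = [8, -16, 0], so take v_1 = [1, -2, 0]^T.
λ = -4: A - (-4)I = [[-5, -2, -2], [10, 4, 1], [0, 0, 3]]. v must be orthogonal to every row; (row 1) × (row 2) = [6, -15, 0], so take v_2 = [-2, 5, 0]^T.
λ = -1: A - (-1)I = [[-8, -2, -2], [10, 1, 1], [0, 0, 0]]. v must be orthogonal to every row; (row 1) × (row 2) = [0, -12, 12], so take v_3 = [0, -1, 1]^T.
V = [v_1 v_2 v_3] = [[1, -2, 0], [-2, 5, -1], [0, 0, 1]] has det V = 1, so V^{-1} = adj(V)/det V = [[5, 2, 2], [2, 1, 1], [0, 0, 1]].
Modal coordinates z(0) = V^{-1} x(0): 5·0 + 2·(-3) + 2·0 = -6; 2·0 + 1·(-3) + 1·0 = -3; 0·0 + 0·(-3) + 1·0 = 0; so z(0) = [-6, -3, 0]^T.
x_2(t) = Σ_i (v_i)_2 · z_i(0) · e^{λ_i t} (row 2 of V times the modal terms).
x_2(1.0) = (-2)·(-6)·e^{-5·1.0} + 5·(-3)·e^{-4·1.0} + (-1)·0·e^{-1·1.0} = 12·0.006738 + (-15)·0.018316 + 0·0.367879 = -0.1939.

-0.1939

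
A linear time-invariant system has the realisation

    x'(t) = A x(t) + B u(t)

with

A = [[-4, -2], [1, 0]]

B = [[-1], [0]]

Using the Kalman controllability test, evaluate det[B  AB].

AB = [[4], [-1]]
Controllability matrix C = [B  AB] = [[-1, 4], [0, -1]]
det(C) = (-1)·(-1) - 4·0 = 1 - 0 = 1
Since det(C) ≠ 0, rank(C) = 2 and the system is completely controllable.

1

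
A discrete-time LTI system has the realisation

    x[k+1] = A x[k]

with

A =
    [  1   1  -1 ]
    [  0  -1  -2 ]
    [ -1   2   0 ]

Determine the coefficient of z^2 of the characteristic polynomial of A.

0

Expand det(zI - A) for the 3×3 matrix.
p(z) = z^3 + 2z - 7.
(Check: constant term = det(-A) = (-1)^3 det A = -7; coefficient of z^2 = -tr A = 0.)
The coefficient of z^2 is 0.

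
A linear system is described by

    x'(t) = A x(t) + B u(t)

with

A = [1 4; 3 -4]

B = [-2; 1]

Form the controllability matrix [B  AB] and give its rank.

2

AB = [[2], [-10]]
Controllability matrix C = [B  AB] = [[-2, 2], [1, -10]]
det(C) = (-2)·(-10) - 2·1 = 20 - 2 = 18 ≠ 0, so rank(C) = 2.
rank(C) = 2 = n, so the pair (A, B) is completely controllable.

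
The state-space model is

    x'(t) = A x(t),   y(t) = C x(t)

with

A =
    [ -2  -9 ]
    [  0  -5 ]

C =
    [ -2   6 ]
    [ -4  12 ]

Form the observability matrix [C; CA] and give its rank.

1

CA = [[4, -12], [8, -24]]
Observability matrix O = [C; CA] = [[-2, 6], [-4, 12], [4, -12], [8, -24]]
Every row of O is a scalar multiple of row 1 = [-2, 6] (multipliers 1, 2, -2, -4), so the rows span a one-dimensional space.
O ≠ 0, hence rank(O) = 1.
rank(O) = 1 < n = 2, so the pair (A, C) is not completely observable.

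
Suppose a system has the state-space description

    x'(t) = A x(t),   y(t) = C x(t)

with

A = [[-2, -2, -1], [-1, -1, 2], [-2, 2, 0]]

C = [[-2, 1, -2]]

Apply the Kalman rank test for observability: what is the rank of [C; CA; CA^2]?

3

CA = [[7, -1, 4]]
CA^2 = [[-21, -5, -9]]
Observability matrix O = [C; CA; CA^2] = [[-2, 1, -2], [7, -1, 4], [-21, -5, -9]]
det(O) = (-2)·((-1)·(-9) - 4·(-5)) - 1·(7·(-9) - 4·(-21)) + (-2)·(7·(-5) - (-1)·(-21)) = (-2)·29 - 1·21 + (-2)·(-56) = 33 ≠ 0, so rank(O) = 3.
rank(O) = 3 = n, so the pair (A, C) is completely observable.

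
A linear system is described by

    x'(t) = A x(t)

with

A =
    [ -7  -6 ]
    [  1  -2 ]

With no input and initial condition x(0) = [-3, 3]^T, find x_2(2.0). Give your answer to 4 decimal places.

det(sI - A) = s^2 - (tr A)s + det A, with tr A = (-7) + (-2) = -9 and det A = (-7)·(-2) - (-6)·1 = 14 - (-6) = 20.
So p(s) = det(sI - A) = s^2 + 9s + 20.
Factor s^2 + 9s + 20: two numbers with sum -9 and product 20 are -4 and -5, so s^2 + 9s + 20 = (s + 4)(s + 5).
Hence p(s) = (s + 4) (s + 5), with roots -5, -4.
The eigenvalues -5, -4 are distinct and real, so A is diagonalisable and x(t) = e^{At} x(0) = V diag(e^{λ_i t}) V^{-1} x(0), where the columns of V are the eigenvectors.
λ = -5: A - (-5)I = [[-2, -6], [1, 3]]. Row 1 gives (-2)·v1 + (-6)·v2 = 0, so take v_1 = [3, -1]^T.
λ = -4: A - (-4)I = [[-3, -6], [1, 2]]. Row 1 gives (-3)·v1 + (-6)·v2 = 0, so take v_2 = [-2, 1]^T.
V = [v_1 v_2] = [[3, -2], [-1, 1]] has det V = 1, so V^{-1} = adj(V)/det V = [[1, 2], [1, 3]].
Modal coordinates z(0) = V^{-1} x(0): 1·(-3) + 2·3 = 3; 1·(-3) + 3·3 = 6; so z(0) = [3, 6]^T.
x_2(t) = Σ_i (v_i)_2 · z_i(0) · e^{λ_i t} (row 2 of V times the modal terms).
x_2(2.0) = (-1)·3·e^{-5·2.0} + 1·6·e^{-4·2.0} = (-3)·0.000045 + 6·0.000335 = 0.0019.

0.0019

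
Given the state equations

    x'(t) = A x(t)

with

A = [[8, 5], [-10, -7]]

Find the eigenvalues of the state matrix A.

-2, 3

det(sI - A) = s^2 - (tr A)s + det A, with tr A = 8 + (-7) = 1 and det A = 8·(-7) - 5·(-10) = -56 - (-50) = -6.
So p(s) = det(sI - A) = s^2 - s - 6.
Factor s^2 - s - 6: two numbers with sum 1 and product -6 are 3 and -2, so s^2 - s - 6 = (s - 3)(s + 2).
Hence p(s) = (s - 3) (s + 2), with roots -2, 3.
At least one eigenvalue has non-negative real part, so the system is not asymptotically stable.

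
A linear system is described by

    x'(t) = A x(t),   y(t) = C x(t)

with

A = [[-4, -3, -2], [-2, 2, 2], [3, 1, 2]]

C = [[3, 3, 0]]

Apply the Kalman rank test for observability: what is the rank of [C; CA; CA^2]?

3

CA = [[-18, -3, 0]]
CA^2 = [[78, 48, 30]]
Observability matrix O = [C; CA; CA^2] = [[3, 3, 0], [-18, -3, 0], [78, 48, 30]]
det(O) = 3·((-3)·30 - 0·48) - 3·((-18)·30 - 0·78) + 0·((-18)·48 - (-3)·78) = 3·(-90) - 3·(-540) + 0·(-630) = 1350 ≠ 0, so rank(O) = 3.
rank(O) = 3 = n, so the pair (A, C) is completely observable.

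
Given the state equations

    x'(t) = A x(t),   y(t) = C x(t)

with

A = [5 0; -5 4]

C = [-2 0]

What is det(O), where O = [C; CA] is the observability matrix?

0

CA = [[-10, 0]]
Observability matrix O = [C; CA] = [[-2, 0], [-10, 0]]
det(O) = (-2)·0 - 0·(-10) = 0 - 0 = 0
Since det(O) = 0, rank(O) < 2 and the system is not completely observable.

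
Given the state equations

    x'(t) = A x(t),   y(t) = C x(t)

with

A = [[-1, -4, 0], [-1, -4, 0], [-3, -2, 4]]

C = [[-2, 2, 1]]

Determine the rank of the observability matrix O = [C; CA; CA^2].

3

CA = [[-3, -2, 4]]
CA^2 = [[-7, 12, 16]]
Observability matrix O = [C; CA; CA^2] = [[-2, 2, 1], [-3, -2, 4], [-7, 12, 16]]
det(O) = (-2)·((-2)·16 - 4·12) - 2·((-3)·16 - 4·(-7)) + 1·((-3)·12 - (-2)·(-7)) = (-2)·(-80) - 2·(-20) + 1·(-50) = 150 ≠ 0, so rank(O) = 3.
rank(O) = 3 = n, so the pair (A, C) is completely observable.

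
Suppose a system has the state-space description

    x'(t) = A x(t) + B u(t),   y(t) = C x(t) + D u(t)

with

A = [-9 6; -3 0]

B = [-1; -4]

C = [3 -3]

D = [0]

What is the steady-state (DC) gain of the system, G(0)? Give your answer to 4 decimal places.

G(0) = C(-A)^{-1}B + D = -C A^{-1} B + D.
det A = 18, so A^{-1} = (1/18)·adj(A) = [[0, -1/3], [1/6, -1/2]]
A^{-1} B = [4/3, 11/6]^T
C A^{-1} B = -3/2
G(0) = D - C A^{-1} B = 0 - (-3/2) = 3/2 ≈ 1.5000

1.5000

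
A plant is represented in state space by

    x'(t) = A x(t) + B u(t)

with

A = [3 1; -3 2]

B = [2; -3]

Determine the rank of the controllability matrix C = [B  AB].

2

AB = [[3], [-12]]
Controllability matrix C = [B  AB] = [[2, 3], [-3, -12]]
det(C) = 2·(-12) - 3·(-3) = -24 - (-9) = -15 ≠ 0, so rank(C) = 2.
rank(C) = 2 = n, so the pair (A, B) is completely controllable.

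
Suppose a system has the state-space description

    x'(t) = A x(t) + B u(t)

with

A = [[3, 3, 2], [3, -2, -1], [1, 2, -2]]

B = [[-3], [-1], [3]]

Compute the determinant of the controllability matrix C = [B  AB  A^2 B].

-3629

AB = [[-6], [-10], [-11]]
A^2B = [[-70], [13], [-4]]
Controllability matrix C = [B  AB  A^2B] = [[-3, -6, -70], [-1, -10, 13], [3, -11, -4]]
Expanding along the first row, det(C) = (-3)·((-10)·(-4) - 13·(-11)) - (-6)·((-1)·(-4) - 13·3) + (-70)·((-1)·(-11) - (-10)·3) = (-3)·183 - (-6)·(-35) + (-70)·41 = -3629
Since det(C) ≠ 0, rank(C) = 3 and the system is completely controllable.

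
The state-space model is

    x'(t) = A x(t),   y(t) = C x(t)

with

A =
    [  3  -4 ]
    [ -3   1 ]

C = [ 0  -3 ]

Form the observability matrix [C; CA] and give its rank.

CA = [[9, -3]]
Observability matrix O = [C; CA] = [[0, -3], [9, -3]]
det(O) = 0·(-3) - (-3)·9 = 0 - (-27) = 27 ≠ 0, so rank(O) = 2.
rank(O) = 2 = n, so the pair (A, C) is completely observable.

2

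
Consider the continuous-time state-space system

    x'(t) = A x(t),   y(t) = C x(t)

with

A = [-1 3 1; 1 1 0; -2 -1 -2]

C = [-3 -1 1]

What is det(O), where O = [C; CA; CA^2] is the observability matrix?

404

CA = [[0, -11, -5]]
CA^2 = [[-1, -6, 10]]
Observability matrix O = [C; CA; CA^2] = [[-3, -1, 1], [0, -11, -5], [-1, -6, 10]]
Expanding along the first row, det(O) = (-3)·((-11)·10 - (-5)·(-6)) - (-1)·(0·10 - (-5)·(-1)) + 1·(0·(-6) - (-11)·(-1)) = (-3)·(-140) - (-1)·(-5) + 1·(-11) = 404
Since det(O) ≠ 0, rank(O) = 3 and the system is completely observable.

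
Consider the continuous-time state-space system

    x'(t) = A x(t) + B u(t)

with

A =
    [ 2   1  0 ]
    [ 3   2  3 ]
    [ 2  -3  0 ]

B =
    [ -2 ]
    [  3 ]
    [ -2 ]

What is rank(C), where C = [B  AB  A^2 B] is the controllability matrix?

AB = [[-1], [-6], [-13]]
A^2B = [[-8], [-54], [16]]
Controllability matrix C = [B  AB  A^2B] = [[-2, -1, -8], [3, -6, -54], [-2, -13, 16]]
det(C) = (-2)·((-6)·16 - (-54)·(-13)) - (-1)·(3·16 - (-54)·(-2)) + (-8)·(3·(-13) - (-6)·(-2)) = (-2)·(-798) - (-1)·(-60) + (-8)·(-51) = 1944 ≠ 0, so rank(C) = 3.
rank(C) = 3 = n, so the pair (A, B) is completely controllable.

3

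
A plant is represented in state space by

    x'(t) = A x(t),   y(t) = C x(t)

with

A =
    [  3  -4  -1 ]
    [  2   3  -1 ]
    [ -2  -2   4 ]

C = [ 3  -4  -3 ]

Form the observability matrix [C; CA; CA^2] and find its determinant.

CA = [[7, -18, -11]]
CA^2 = [[7, -60, -33]]
Observability matrix O = [C; CA; CA^2] = [[3, -4, -3], [7, -18, -11], [7, -60, -33]]
Expanding along the first row, det(O) = 3·((-18)·(-33) - (-11)·(-60)) - (-4)·(7·(-33) - (-11)·7) + (-3)·(7·(-60) - (-18)·7) = 3·(-66) - (-4)·(-154) + (-3)·(-294) = 68
Since det(O) ≠ 0, rank(O) = 3 and the system is completely observable.

68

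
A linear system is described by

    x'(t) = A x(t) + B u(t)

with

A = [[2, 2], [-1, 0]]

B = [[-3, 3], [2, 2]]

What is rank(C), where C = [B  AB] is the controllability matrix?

2

AB = [[-2, 10], [3, -3]]
Controllability matrix C = [B  AB] = [[-3, 3, -2, 10], [2, 2, 3, -3]]
Take the 2×2 submatrix of C formed by columns 1, 2: [[-3, 3], [2, 2]]. Its determinant is (-3)·2 - 3·2 = -6 - 6 = -12 ≠ 0.
So rank(C) ≥ 2; since C has 2 rows, rank(C) = 2.
rank(C) = 2 = n, so the pair (A, B) is completely controllable.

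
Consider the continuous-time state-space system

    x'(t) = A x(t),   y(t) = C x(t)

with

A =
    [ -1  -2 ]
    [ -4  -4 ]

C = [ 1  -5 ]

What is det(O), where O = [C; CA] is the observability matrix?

CA = [[19, 18]]
Observability matrix O = [C; CA] = [[1, -5], [19, 18]]
det(O) = 1·18 - (-5)·19 = 18 - (-95) = 113
Since det(O) ≠ 0, rank(O) = 2 and the system is completely observable.

113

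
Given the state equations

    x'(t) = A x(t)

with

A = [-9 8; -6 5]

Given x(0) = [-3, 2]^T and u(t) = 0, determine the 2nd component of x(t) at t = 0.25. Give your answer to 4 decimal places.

6.1541

det(sI - A) = s^2 - (tr A)s + det A, with tr A = (-9) + 5 = -4 and det A = (-9)·5 - 8·(-6) = -45 - (-48) = 3.
So p(s) = det(sI - A) = s^2 + 4s + 3.
Factor s^2 + 4s + 3: two numbers with sum -4 and product 3 are -1 and -3, so s^2 + 4s + 3 = (s + 1)(s + 3).
Hence p(s) = (s + 1) (s + 3), with roots -3, -1.
The eigenvalues -3, -1 are distinct and real, so A is diagonalisable and x(t) = e^{At} x(0) = V diag(e^{λ_i t}) V^{-1} x(0), where the columns of V are the eigenvectors.
λ = -3: A - (-3)I = [[-6, 8], [-6, 8]]. Row 1 gives (-6)·v1 + 8·v2 = 0, so take v_1 = [4, 3]^T.
λ = -1: A - (-1)I = [[-8, 8], [-6, 6]]. Row 1 gives (-8)·v1 + 8·v2 = 0, so take v_2 = [1, 1]^T.
V = [v_1 v_2] = [[4, 1], [3, 1]] has det V = 1, so V^{-1} = adj(V)/det V = [[1, -1], [-3, 4]].
Modal coordinates z(0) = V^{-1} x(0): 1·(-3) + (-1)·2 = -5; (-3)·(-3) + 4·2 = 17; so z(0) = [-5, 17]^T.
x_2(t) = Σ_i (v_i)_2 · z_i(0) · e^{λ_i t} (row 2 of V times the modal terms).
x_2(0.25) = 3·(-5)·e^{-3·0.25} + 1·17·e^{-1·0.25} = (-15)·0.472367 + 17·0.778801 = 6.1541.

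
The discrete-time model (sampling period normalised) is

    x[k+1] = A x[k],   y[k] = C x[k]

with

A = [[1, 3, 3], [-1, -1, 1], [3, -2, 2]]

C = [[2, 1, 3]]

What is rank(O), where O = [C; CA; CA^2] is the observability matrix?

CA = [[10, -1, 13]]
CA^2 = [[50, 5, 55]]
Observability matrix O = [C; CA; CA^2] = [[2, 1, 3], [10, -1, 13], [50, 5, 55]]
det(O) = 2·((-1)·55 - 13·5) - 1·(10·55 - 13·50) + 3·(10·5 - (-1)·50) = 2·(-120) - 1·(-100) + 3·100 = 160 ≠ 0, so rank(O) = 3.
rank(O) = 3 = n, so the pair (A, C) is completely observable.

3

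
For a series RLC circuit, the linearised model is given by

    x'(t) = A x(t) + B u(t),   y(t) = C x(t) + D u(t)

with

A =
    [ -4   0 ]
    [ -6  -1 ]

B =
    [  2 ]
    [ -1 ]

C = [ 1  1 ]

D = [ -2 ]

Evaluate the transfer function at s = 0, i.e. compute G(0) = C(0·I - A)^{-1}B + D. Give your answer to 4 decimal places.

G(0) = C(-A)^{-1}B + D = -C A^{-1} B + D.
det A = 4, so A^{-1} = (1/4)·adj(A) = [[-1/4, 0], [3/2, -1]]
A^{-1} B = [-1/2, 4]^T
C A^{-1} B = 7/2
G(0) = D - C A^{-1} B = -2 - (7/2) = -11/2 ≈ -5.5000

-5.5000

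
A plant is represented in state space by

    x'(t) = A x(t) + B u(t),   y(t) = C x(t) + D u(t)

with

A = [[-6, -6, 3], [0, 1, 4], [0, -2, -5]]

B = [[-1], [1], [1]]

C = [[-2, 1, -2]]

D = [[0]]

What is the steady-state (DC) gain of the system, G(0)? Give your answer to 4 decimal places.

12.3333

G(0) = C(-A)^{-1}B + D = -C A^{-1} B + D.
det A = -18, so A^{-1} = (1/-18)·adj(A) = [[-1/6, 2, 3/2], [0, -5/3, -4/3], [0, 2/3, 1/3]]
A^{-1} B = [11/3, -3, 1]^T
C A^{-1} B = -37/3
G(0) = D - C A^{-1} B = 0 - (-37/3) = 37/3 ≈ 12.3333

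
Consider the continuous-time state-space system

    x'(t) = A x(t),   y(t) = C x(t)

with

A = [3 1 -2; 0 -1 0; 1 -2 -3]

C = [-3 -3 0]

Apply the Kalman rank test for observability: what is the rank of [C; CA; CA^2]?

2

CA = [[-9, 0, 6]]
CA^2 = [[-21, -21, 0]]
Observability matrix O = [C; CA; CA^2] = [[-3, -3, 0], [-9, 0, 6], [-21, -21, 0]]
The columns c1, c2, c3 of O are linearly dependent: 2·c1 - 2·c2 + 3·c3 = 0 (check each entry), so rank(O) ≤ 2.
The 2×2 minor from rows 1, 2, columns 1, 2 is (-3)·0 - (-3)·(-9) = 0 - 27 = -27 ≠ 0, so rank(O) = 2.
rank(O) = 2 < n = 3, so the pair (A, C) is not completely observable.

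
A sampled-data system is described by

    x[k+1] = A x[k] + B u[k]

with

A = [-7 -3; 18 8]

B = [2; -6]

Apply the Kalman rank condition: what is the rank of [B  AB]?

1

AB = [[4], [-12]]
Controllability matrix C = [B  AB] = [[2, 4], [-6, -12]]
Every column of C is a scalar multiple of column 1 = [2, -6] (multipliers 1, 2), so the columns span a one-dimensional space.
C ≠ 0, hence rank(C) = 1.
rank(C) = 1 < n = 2, so the pair (A, B) is not completely controllable.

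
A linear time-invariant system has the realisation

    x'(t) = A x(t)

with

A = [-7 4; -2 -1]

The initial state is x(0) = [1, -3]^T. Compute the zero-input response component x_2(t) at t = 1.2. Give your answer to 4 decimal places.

det(sI - A) = s^2 - (tr A)s + det A, with tr A = (-7) + (-1) = -8 and det A = (-7)·(-1) - 4·(-2) = 7 - (-8) = 15.
So p(s) = det(sI - A) = s^2 + 8s + 15.
Factor s^2 + 8s + 15: two numbers with sum -8 and product 15 are -3 and -5, so s^2 + 8s + 15 = (s + 3)(s + 5).
Hence p(s) = (s + 3) (s + 5), with roots -5, -3.
The eigenvalues -5, -3 are distinct and real, so A is diagonalisable and x(t) = e^{At} x(0) = V diag(e^{λ_i t}) V^{-1} x(0), where the columns of V are the eigenvectors.
λ = -5: A - (-5)I = [[-2, 4], [-2, 4]]. Row 1 gives (-2)·v1 + 4·v2 = 0, so take v_1 = [2, 1]^T.
λ = -3: A - (-3)I = [[-4, 4], [-2, 2]]. Row 1 gives (-4)·v1 + 4·v2 = 0, so take v_2 = [-1, -1]^T.
V = [v_1 v_2] = [[2, -1], [1, -1]] has det V = -1, so V^{-1} = adj(V)/det V = [[1, -1], [1, -2]].
Modal coordinates z(0) = V^{-1} x(0): 1·1 + (-1)·(-3) = 4; 1·1 + (-2)·(-3) = 7; so z(0) = [4, 7]^T.
x_2(t) = Σ_i (v_i)_2 · z_i(0) · e^{λ_i t} (row 2 of V times the modal terms).
x_2(1.2) = 1·4·e^{-5·1.2} + (-1)·7·e^{-3·1.2} = 4·0.002479 + (-7)·0.027324 = -0.1814.

-0.1814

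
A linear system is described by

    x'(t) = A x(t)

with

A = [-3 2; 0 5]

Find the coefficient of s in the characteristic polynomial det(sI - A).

For a 2×2 matrix, det(sI - A) = s^2 - (tr A)s + det A.
tr A = 2, det A = -15.
So p(s) = s^2 - 2s - 15.
The coefficient of s is -2.

-2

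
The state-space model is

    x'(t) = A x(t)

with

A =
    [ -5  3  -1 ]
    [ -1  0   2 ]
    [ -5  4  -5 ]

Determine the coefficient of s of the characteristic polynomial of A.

15

Expand det(sI - A) for the 3×3 matrix.
p(s) = s^3 + 10s^2 + 15s + 1.
(Check: constant term = det(-A) = (-1)^3 det A = 1; coefficient of s^2 = -tr A = 10.)
The coefficient of s is 15.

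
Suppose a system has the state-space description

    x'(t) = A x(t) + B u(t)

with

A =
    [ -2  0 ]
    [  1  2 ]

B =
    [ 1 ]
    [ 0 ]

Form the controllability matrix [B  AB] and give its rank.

AB = [[-2], [1]]
Controllability matrix C = [B  AB] = [[1, -2], [0, 1]]
det(C) = 1·1 - (-2)·0 = 1 - 0 = 1 ≠ 0, so rank(C) = 2.
rank(C) = 2 = n, so the pair (A, B) is completely controllable.

2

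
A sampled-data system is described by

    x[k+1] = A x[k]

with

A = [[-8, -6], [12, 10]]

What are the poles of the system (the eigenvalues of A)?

det(zI - A) = z^2 - (tr A)z + det A, with tr A = (-8) + 10 = 2 and det A = (-8)·10 - (-6)·12 = -80 - (-72) = -8.
So p(z) = det(zI - A) = z^2 - 2z - 8.
Factor z^2 - 2z - 8: two numbers with sum 2 and product -8 are 4 and -2, so z^2 - 2z - 8 = (z - 4)(z + 2).
Hence p(z) = (z - 4) (z + 2), with roots -2, 4.

-2, 4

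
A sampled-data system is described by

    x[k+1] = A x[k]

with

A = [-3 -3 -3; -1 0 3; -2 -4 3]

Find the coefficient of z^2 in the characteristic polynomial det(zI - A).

Expand det(zI - A) for the 3×3 matrix.
p(z) = z^3 - 6z + 39.
(Check: constant term = det(-A) = (-1)^3 det A = 39; coefficient of z^2 = -tr A = 0.)
The coefficient of z^2 is 0.

0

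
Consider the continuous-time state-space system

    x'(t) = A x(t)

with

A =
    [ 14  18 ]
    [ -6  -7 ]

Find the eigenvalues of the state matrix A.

det(sI - A) = s^2 - (tr A)s + det A, with tr A = 14 + (-7) = 7 and det A = 14·(-7) - 18·(-6) = -98 - (-108) = 10.
So p(s) = det(sI - A) = s^2 - 7s + 10.
Factor s^2 - 7s + 10: two numbers with sum 7 and product 10 are 5 and 2, so s^2 - 7s + 10 = (s - 5)(s - 2).
Hence p(s) = (s - 5) (s - 2), with roots 2, 5.
At least one eigenvalue has non-negative real part, so the system is not asymptotically stable.

2, 5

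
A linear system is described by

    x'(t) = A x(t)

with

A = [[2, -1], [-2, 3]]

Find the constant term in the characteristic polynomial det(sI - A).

For a 2×2 matrix, det(sI - A) = s^2 - (tr A)s + det A.
tr A = 5, det A = 4.
So p(s) = s^2 - 5s + 4.
The constant term is 4.

4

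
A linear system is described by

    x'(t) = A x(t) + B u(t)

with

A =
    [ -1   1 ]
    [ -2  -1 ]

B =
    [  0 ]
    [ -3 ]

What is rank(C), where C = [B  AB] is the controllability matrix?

2

AB = [[-3], [3]]
Controllability matrix C = [B  AB] = [[0, -3], [-3, 3]]
det(C) = 0·3 - (-3)·(-3) = 0 - 9 = -9 ≠ 0, so rank(C) = 2.
rank(C) = 2 = n, so the pair (A, B) is completely controllable.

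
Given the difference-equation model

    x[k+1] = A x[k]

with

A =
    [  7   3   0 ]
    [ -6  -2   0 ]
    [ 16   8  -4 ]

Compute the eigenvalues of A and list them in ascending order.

det(zI - A) = z^3 - (tr A)z^2 + (M11 + M22 + M33)z - det A, where Mii is the 2×2 principal minor of A obtained by deleting row i and column i.
tr A = 7 + (-2) + (-4) = 1; M11 = (-2)·(-4) - 0·8 = 8 - 0 = 8; M22 = 7·(-4) - 0·16 = -28 - 0 = -28; M33 = 7·(-2) - 3·(-6) = -14 - (-18) = 4; sum of minors = -16.
det A = 7·((-2)·(-4) - 0·8) - 3·((-6)·(-4) - 0·16) + 0·((-6)·8 - (-2)·16) = 7·8 - 3·24 + 0·(-16) = -16.
So p(z) = det(zI - A) = z^3 - z^2 - 16z + 16.
Rational-root test: any integer root divides 16. Testing small divisors, z = 1 works: p(1) = 1 + (-1) + (-16) + 16 = 0, so (z - 1) is a factor.
Dividing, p(z) = (z - 1)(z^2 - 16).
Factor z^2 - 16: two numbers with sum 0 and product -16 are 4 and -4, so z^2 - 16 = (z - 4)(z + 4).
Hence p(z) = (z - 4) (z - 1) (z + 4), with roots -4, 1, 4.

-4, 1, 4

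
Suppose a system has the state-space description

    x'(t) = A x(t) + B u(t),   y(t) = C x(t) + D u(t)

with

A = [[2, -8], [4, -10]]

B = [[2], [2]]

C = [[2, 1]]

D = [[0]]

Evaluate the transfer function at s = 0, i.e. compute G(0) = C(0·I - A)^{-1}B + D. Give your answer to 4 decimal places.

G(0) = C(-A)^{-1}B + D = -C A^{-1} B + D.
det A = 12, so A^{-1} = (1/12)·adj(A) = [[-5/6, 2/3], [-1/3, 1/6]]
A^{-1} B = [-1/3, -1/3]^T
C A^{-1} B = -1
G(0) = D - C A^{-1} B = 0 - (-1) = 1

1.0000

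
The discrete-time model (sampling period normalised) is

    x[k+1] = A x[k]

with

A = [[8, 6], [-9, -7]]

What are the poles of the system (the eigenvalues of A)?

det(zI - A) = z^2 - (tr A)z + det A, with tr A = 8 + (-7) = 1 and det A = 8·(-7) - 6·(-9) = -56 - (-54) = -2.
So p(z) = det(zI - A) = z^2 - z - 2.
Factor z^2 - z - 2: two numbers with sum 1 and product -2 are 2 and -1, so z^2 - z - 2 = (z - 2)(z + 1).
Hence p(z) = (z - 2) (z + 1), with roots -1, 2.

-1, 2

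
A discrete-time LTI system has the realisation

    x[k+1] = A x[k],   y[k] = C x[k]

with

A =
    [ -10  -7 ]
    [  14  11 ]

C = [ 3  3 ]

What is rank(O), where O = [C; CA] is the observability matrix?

CA = [[12, 12]]
Observability matrix O = [C; CA] = [[3, 3], [12, 12]]
Every row of O is a scalar multiple of row 1 = [3, 3] (multipliers 1, 4), so the rows span a one-dimensional space.
O ≠ 0, hence rank(O) = 1.
rank(O) = 1 < n = 2, so the pair (A, C) is not completely observable.

1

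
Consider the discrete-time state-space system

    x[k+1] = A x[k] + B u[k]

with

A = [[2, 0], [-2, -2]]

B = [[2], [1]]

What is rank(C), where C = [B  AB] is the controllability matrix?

AB = [[4], [-6]]
Controllability matrix C = [B  AB] = [[2, 4], [1, -6]]
det(C) = 2·(-6) - 4·1 = -12 - 4 = -16 ≠ 0, so rank(C) = 2.
rank(C) = 2 = n, so the pair (A, B) is completely controllable.

2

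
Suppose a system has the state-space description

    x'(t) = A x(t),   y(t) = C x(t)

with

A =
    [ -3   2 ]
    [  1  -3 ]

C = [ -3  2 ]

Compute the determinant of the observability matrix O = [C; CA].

CA = [[11, -12]]
Observability matrix O = [C; CA] = [[-3, 2], [11, -12]]
det(O) = (-3)·(-12) - 2·11 = 36 - 22 = 14
Since det(O) ≠ 0, rank(O) = 2 and the system is completely observable.

14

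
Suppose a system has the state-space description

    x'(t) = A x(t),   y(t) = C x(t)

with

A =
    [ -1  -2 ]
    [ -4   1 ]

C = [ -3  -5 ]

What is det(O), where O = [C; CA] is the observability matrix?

CA = [[23, 1]]
Observability matrix O = [C; CA] = [[-3, -5], [23, 1]]
det(O) = (-3)·1 - (-5)·23 = -3 - (-115) = 112
Since det(O) ≠ 0, rank(O) = 2 and the system is completely observable.

112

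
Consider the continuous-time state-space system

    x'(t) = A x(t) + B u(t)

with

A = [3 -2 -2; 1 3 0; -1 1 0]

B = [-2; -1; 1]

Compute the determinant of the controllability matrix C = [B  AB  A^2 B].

AB = [[-6], [-5], [1]]
A^2B = [[-10], [-21], [1]]
Controllability matrix C = [B  AB  A^2B] = [[-2, -6, -10], [-1, -5, -21], [1, 1, 1]]
Expanding along the first row, det(C) = (-2)·((-5)·1 - (-21)·1) - (-6)·((-1)·1 - (-21)·1) + (-10)·((-1)·1 - (-5)·1) = (-2)·16 - (-6)·20 + (-10)·4 = 48
Since det(C) ≠ 0, rank(C) = 3 and the system is completely controllable.

48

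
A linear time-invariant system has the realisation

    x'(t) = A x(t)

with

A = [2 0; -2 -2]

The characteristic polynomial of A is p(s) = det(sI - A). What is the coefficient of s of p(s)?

0

For a 2×2 matrix, det(sI - A) = s^2 - (tr A)s + det A.
tr A = 0, det A = -4.
So p(s) = s^2 - 4.
The coefficient of s is 0.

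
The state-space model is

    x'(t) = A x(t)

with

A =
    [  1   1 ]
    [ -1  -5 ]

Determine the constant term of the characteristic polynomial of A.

For a 2×2 matrix, det(sI - A) = s^2 - (tr A)s + det A.
tr A = -4, det A = -4.
So p(s) = s^2 + 4s - 4.
The constant term is -4.

-4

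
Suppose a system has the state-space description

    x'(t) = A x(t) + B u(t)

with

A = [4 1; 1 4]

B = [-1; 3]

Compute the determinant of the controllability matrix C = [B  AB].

AB = [[-1], [11]]
Controllability matrix C = [B  AB] = [[-1, -1], [3, 11]]
det(C) = (-1)·11 - (-1)·3 = -11 - (-3) = -8
Since det(C) ≠ 0, rank(C) = 2 and the system is completely controllable.

-8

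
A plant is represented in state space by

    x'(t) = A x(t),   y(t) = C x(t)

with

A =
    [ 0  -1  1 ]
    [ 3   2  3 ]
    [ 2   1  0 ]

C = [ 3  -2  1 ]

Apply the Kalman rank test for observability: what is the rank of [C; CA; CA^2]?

CA = [[-4, -6, -3]]
CA^2 = [[-24, -11, -22]]
Observability matrix O = [C; CA; CA^2] = [[3, -2, 1], [-4, -6, -3], [-24, -11, -22]]
det(O) = 3·((-6)·(-22) - (-3)·(-11)) - (-2)·((-4)·(-22) - (-3)·(-24)) + 1·((-4)·(-11) - (-6)·(-24)) = 3·99 - (-2)·16 + 1·(-100) = 229 ≠ 0, so rank(O) = 3.
rank(O) = 3 = n, so the pair (A, C) is completely observable.

3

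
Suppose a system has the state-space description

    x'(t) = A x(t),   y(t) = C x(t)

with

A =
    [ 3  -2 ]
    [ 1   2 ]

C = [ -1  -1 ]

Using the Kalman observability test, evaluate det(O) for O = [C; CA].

-4

CA = [[-4, 0]]
Observability matrix O = [C; CA] = [[-1, -1], [-4, 0]]
det(O) = (-1)·0 - (-1)·(-4) = 0 - 4 = -4
Since det(O) ≠ 0, rank(O) = 2 and the system is completely observable.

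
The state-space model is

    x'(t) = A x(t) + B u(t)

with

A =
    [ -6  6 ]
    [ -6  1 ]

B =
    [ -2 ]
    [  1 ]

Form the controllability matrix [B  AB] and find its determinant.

-44

AB = [[18], [13]]
Controllability matrix C = [B  AB] = [[-2, 18], [1, 13]]
det(C) = (-2)·13 - 18·1 = -26 - 18 = -44
Since det(C) ≠ 0, rank(C) = 2 and the system is completely controllable.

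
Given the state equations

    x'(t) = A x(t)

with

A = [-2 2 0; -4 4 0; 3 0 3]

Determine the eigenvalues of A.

det(sI - A) = s^3 - (tr A)s^2 + (M11 + M22 + M33)s - det A, where Mii is the 2×2 principal minor of A obtained by deleting row i and column i.
tr A = (-2) + 4 + 3 = 5; M11 = 4·3 - 0·0 = 12 - 0 = 12; M22 = (-2)·3 - 0·3 = -6 - 0 = -6; M33 = (-2)·4 - 2·(-4) = -8 - (-8) = 0; sum of minors = 6.
det A = (-2)·(4·3 - 0·0) - 2·((-4)·3 - 0·3) + 0·((-4)·0 - 4·3) = (-2)·12 - 2·(-12) + 0·(-12) = 0.
So p(s) = det(sI - A) = s^3 - 5s^2 + 6s.
The constant term is 0, so p(s) = s(s^2 - 5s + 6).
Factor s^2 - 5s + 6: two numbers with sum 5 and product 6 are 3 and 2, so s^2 - 5s + 6 = (s - 3)(s - 2).
Hence p(s) = s (s - 3) (s - 2), with roots 0, 2, 3.
At least one eigenvalue has non-negative real part, so the system is not asymptotically stable.

0, 2, 3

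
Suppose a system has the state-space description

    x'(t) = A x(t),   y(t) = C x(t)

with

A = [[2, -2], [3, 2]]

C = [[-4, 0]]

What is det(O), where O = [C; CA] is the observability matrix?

CA = [[-8, 8]]
Observability matrix O = [C; CA] = [[-4, 0], [-8, 8]]
det(O) = (-4)·8 - 0·(-8) = -32 - 0 = -32
Since det(O) ≠ 0, rank(O) = 2 and the system is completely observable.

-32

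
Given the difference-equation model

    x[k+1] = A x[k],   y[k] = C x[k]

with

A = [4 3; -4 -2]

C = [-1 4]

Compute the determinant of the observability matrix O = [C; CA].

CA = [[-20, -11]]
Observability matrix O = [C; CA] = [[-1, 4], [-20, -11]]
det(O) = (-1)·(-11) - 4·(-20) = 11 - (-80) = 91
Since det(O) ≠ 0, rank(O) = 2 and the system is completely observable.

91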